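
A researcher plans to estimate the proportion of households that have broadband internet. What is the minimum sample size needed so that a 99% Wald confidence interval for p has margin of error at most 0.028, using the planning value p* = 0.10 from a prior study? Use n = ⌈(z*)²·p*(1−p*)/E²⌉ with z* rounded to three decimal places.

n = 762

The 99% critical value is z* = 2.576.
p*(1−p*) = 0.10·0.90 = 0.0900.
Required n before rounding: 6.635776 × 0.0900 / 0.028² = 761.760.
Rounding up, n = 762.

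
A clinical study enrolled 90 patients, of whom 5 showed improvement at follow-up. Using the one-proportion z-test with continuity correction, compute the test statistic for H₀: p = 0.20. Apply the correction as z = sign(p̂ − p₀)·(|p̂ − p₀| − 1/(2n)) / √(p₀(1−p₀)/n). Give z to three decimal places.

Sample proportion p̂ = 5/90 = 0.05556. p̂ − p₀ = -0.144444.
1/(2n) = 0.005556.
Corrected numerator: |-0.144444| − 0.005556 = 0.138888.
SE₀ = √(0.20·0.80/90) = 0.042164.
z = −0.138888/0.042164 = -3.294.

z = -3.294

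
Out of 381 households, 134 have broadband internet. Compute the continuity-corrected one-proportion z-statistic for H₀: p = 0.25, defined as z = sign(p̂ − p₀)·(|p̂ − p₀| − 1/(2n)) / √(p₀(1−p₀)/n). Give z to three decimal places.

Sample proportion p̂ = 134/381 = 0.35171. p̂ − p₀ = 0.101706.
1/(2n) = 0.001312.
Corrected numerator: |0.101706| − 0.001312 = 0.100394.
Under H₀, SE = √(p₀(1−p₀)/n) = √(0.25·0.75/381) = √0.000492126 = 0.022184.
z = (+)0.100394/0.022184 = 4.526.

z = 4.526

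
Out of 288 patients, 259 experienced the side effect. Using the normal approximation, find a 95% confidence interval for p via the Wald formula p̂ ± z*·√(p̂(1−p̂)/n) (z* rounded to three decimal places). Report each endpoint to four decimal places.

The sample proportion is 259/288 = 0.89931.
SE(p̂) = √(0.89931·0.10069/288) = 0.017732.
z* = 1.960 at the 95% level.
Margin = 1.960·0.017732 = 0.03475.
CI: 0.89931 ± 0.03475 = (0.8646, 0.9341).

(0.8646, 0.9341)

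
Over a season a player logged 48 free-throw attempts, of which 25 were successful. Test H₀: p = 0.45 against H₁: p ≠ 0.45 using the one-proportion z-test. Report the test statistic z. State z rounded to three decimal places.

z = 0.986

With x = 25 successes in n = 48, p̂ = 0.52083.
Null standard error: √(0.45·0.55/48) = √0.005156250 = 0.071807.
Test statistic: z = 0.07083/0.071807 = 0.986.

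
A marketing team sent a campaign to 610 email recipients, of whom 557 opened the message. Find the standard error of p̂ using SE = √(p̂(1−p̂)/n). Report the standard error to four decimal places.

Sample proportion p̂ = 557/610 = 0.91311.
p̂(1−p̂) = 0.91311·0.08689 = 0.079340.
SE = √(0.079340/610) = √0.000130066 = 0.0114.

SE = 0.0114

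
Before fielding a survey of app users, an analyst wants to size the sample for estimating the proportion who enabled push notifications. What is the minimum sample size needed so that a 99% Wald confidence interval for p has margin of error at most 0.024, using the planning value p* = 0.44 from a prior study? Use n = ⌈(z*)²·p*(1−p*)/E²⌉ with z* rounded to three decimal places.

n = 2839

z* = 2.576 at the 99% level.
p*(1−p*) = 0.44·0.56 = 0.2464.
(z*)²·p*(1−p*)/E² = 6.635776·0.2464/0.000576 = 2838.638.
⌈2838.638⌉ = 2839.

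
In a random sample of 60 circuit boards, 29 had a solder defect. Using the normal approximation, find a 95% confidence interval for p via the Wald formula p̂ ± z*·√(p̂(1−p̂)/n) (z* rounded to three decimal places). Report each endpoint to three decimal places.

(0.357, 0.610)

p̂ = 29/60 = 0.48333.
SE = √(p̂(1−p̂)/n) = √(0.249722/60) = 0.064514.
z* = 1.960 at the 95% level.
Margin = 1.960·0.064514 = 0.12645.
Interval: 0.48333 ± 0.12645 → (0.357, 0.610).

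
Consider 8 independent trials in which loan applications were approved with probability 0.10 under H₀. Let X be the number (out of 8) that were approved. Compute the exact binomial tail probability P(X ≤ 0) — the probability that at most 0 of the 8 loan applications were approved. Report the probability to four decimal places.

X ~ Binomial(n=8, p=0.10).
P(X ≤ 0) = C(8,0)·0.10^0·0.90^8.
= 0.430467 = 0.4305.

P = 0.4305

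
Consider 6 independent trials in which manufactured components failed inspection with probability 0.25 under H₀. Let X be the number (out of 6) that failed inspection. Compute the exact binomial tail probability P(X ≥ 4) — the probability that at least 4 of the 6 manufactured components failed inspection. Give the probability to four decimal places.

P = 0.0376

X ~ Binomial(n=6, p=0.25).
P(X ≥ 4) = C(6,4)·0.25^4·0.75^2 + C(6,5)·0.25^5·0.75^1 + C(6,6)·0.25^6·0.75^0.
= 0.032959 + 0.004395 + 0.000244 = 0.0376.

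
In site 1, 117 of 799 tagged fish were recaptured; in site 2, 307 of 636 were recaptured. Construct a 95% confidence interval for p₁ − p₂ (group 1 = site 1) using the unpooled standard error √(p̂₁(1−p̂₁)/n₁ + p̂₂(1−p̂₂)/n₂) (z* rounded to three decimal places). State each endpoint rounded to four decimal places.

(-0.3822, -0.2903)

p̂₁ = 0.14643, p̂₂ = 0.48270, so the observed difference is -0.33627.
Unpooled SE = √(p̂₁(1−p̂₁)/n₁ + p̂₂(1−p̂₂)/n₂) = √(0.000156434 + 0.000392611) = 0.023432.
z* = 1.960 at the 95% level. Margin = 1.960·0.023432 = 0.04593.
Interval: -0.33627 ± 0.04593 → (-0.3822, -0.2903).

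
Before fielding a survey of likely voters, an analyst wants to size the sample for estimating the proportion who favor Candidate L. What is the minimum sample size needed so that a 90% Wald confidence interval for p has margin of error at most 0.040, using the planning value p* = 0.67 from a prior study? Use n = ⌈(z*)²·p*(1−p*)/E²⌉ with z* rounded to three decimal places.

n = 374

For 90% confidence, z* = 1.645.
p*(1−p*) = 0.2211.
Required n before rounding: 2.706025 × 0.2211 / 0.040² = 373.939.
⌈373.939⌉ = 374.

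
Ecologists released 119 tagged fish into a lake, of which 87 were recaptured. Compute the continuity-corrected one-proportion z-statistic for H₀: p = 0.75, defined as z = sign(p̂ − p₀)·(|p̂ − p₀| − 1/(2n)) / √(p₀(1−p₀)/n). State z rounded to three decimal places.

The sample proportion is 87/119 = 0.73109. p̂ − p₀ = -0.018908.
Continuity correction 1/(2n) = 1/238 = 0.004202.
Corrected numerator: |-0.018908| − 0.004202 = 0.014706.
Null standard error: √(0.75·0.25/119) = √0.001575630 = 0.039694.
z = (−)0.014706/0.039694 = -0.370.

z = -0.370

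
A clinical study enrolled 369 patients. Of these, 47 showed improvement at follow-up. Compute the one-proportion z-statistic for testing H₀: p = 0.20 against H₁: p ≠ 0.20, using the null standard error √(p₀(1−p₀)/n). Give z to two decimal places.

z = -3.49

The sample proportion is 47/369 = 0.12737.
Under H₀, SE = √(p₀(1−p₀)/n) = √(0.20·0.80/369) = √0.000433604 = 0.020823.
z = (0.12737 − 0.20)/0.020823 = -0.07263/0.020823 = -3.49.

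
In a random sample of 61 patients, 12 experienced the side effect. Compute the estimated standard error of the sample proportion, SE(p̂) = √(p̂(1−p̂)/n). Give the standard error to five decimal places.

SE = 0.05090

With x = 12 successes in n = 61, p̂ = 0.19672.
p̂(1−p̂) = 0.158021.
SE = √(0.158021/61) = 0.05090.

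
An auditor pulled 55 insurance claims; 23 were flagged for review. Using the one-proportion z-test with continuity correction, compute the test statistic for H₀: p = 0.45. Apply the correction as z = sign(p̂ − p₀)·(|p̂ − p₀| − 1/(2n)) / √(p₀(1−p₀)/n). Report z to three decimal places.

The sample proportion is 23/55 = 0.41818. p̂ − p₀ = -0.031818.
1/(2n) = 0.009091.
Corrected numerator: |-0.031818| − 0.009091 = 0.022727.
Under H₀, SE = √(p₀(1−p₀)/n) = √(0.45·0.55/55) = √0.004500000 = 0.067082.
z = −0.022727/0.067082 = -0.339.

z = -0.339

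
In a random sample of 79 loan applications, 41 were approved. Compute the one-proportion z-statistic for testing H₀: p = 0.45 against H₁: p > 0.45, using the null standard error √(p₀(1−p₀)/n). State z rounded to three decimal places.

With x = 41 successes in n = 79, p̂ = 0.51899.
SE₀ = √(0.45·0.55/79) = 0.055972.
z = (p̂ − p₀)/SE = (0.51899 − 0.45)/0.055972 = 1.233.

z = 1.233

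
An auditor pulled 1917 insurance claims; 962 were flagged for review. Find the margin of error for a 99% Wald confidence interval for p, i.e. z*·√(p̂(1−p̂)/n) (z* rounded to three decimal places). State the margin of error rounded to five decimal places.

The sample proportion is 962/1917 = 0.50183.
SE = √(p̂(1−p̂)/n) = √(0.249997/1917) = 0.011420.
For 99% confidence, z* = 2.576.
ME = 2.576·0.011420 = 0.02942.

ME = 0.02942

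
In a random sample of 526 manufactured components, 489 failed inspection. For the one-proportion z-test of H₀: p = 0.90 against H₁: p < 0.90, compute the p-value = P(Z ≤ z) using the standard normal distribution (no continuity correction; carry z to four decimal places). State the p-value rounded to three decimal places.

p-value = 0.988

Sample proportion p̂ = 489/526 = 0.92966.
SE₀ = √(0.90·0.10/526) = 0.013081.
Test statistic (full precision, shown to 4 dp): z = (489/526 − 0.90)/SE₀ ≈ 2.2673.
From the standard normal, P(Z ≤ z) = 0.988.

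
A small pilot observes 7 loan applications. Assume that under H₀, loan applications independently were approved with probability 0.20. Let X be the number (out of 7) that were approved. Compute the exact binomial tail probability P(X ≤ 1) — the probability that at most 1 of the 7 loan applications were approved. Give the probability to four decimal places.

P = 0.5767

X is binomial with n = 7 and p = 0.20.
P(X ≤ 1) = C(7,0)·0.20^0·0.80^7 + C(7,1)·0.20^1·0.80^6.
= 0.209715 + 0.367002 = 0.5767.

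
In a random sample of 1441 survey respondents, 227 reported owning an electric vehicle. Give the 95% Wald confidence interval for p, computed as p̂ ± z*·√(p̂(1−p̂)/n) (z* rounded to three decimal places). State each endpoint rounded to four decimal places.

(0.1387, 0.1763)

With x = 227 successes in n = 1441, p̂ = 0.15753.
SE(p̂) = √(0.15753·0.84247/1441) = 0.009597.
The 95% critical value is z* = 1.960.
Margin of error: 1.960 × 0.009597 = 0.01881.
So the interval runs from 0.1387 to 0.1763.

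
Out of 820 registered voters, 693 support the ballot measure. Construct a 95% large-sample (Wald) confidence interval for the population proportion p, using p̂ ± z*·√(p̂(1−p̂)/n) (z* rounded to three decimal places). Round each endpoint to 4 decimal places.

p̂ = 693/820 = 0.84512.
SE(p̂) = √(0.84512·0.15488/820) = 0.012634.
The 95% critical value is z* = 1.960.
Margin = 1.960·0.012634 = 0.02476.
CI: 0.84512 ± 0.02476 = (0.8204, 0.8699).

(0.8204, 0.8699)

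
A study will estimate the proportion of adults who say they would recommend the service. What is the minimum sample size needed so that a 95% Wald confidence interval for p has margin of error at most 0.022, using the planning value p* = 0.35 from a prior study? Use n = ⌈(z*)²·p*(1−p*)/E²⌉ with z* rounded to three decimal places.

For 95% confidence, z* = 1.960.
p*(1−p*) = 0.35·0.65 = 0.2275.
Required n before rounding: 3.841600 × 0.2275 / 0.022² = 1805.711.
⌈1805.711⌉ = 1806.

n = 1806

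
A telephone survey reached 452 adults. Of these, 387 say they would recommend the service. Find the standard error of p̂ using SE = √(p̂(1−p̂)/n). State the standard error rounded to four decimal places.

SE = 0.0165

p̂ = 387/452 = 0.85619.
p̂(1−p̂) = 0.123129.
SE = √(0.123129/452) = √0.000272409 = 0.0165.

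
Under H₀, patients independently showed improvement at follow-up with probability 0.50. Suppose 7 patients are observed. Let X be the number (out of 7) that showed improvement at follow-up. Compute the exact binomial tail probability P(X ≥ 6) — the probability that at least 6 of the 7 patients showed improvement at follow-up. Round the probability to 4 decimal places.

X is binomial with n = 7 and p = 0.50.
P(X ≥ 6) = C(7,6)·0.50^6·0.50^1 + C(7,7)·0.50^7·0.50^0.
= 0.054688 + 0.007812 = 0.0625.

P = 0.0625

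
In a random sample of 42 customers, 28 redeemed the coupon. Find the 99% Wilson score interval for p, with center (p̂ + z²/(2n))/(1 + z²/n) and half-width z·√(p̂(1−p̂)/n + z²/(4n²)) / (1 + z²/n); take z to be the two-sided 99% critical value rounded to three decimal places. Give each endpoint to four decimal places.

Here p̂ = 28/42 = 0.66667 and z = 2.576 (z² = 6.635776).
Denominator 1 + z²/n = 1 + 6.635776/42 = 1.157995.
Adjusted center: (0.66667 + z²/(2n))/1.157995 = 0.64393.
Radicand: p̂(1−p̂)/n + z²/(4n²) = 0.005291005 + 0.000940444 = 0.006231449.
Half-width = z·√(radicand)/denom = 2.576·0.078940/1.157995 = 0.17560.
CI: 0.64393 ± 0.17560 = (0.4683, 0.8195).

(0.4683, 0.8195)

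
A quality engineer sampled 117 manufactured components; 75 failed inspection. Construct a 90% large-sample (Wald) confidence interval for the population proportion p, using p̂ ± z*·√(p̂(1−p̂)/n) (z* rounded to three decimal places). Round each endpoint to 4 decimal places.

The sample proportion is 75/117 = 0.64103.
SE(p̂) = √(0.64103·0.35897/117) = 0.044348.
z* = 1.645 at the 90% level.
Margin = 1.645·0.044348 = 0.07295.
So the interval runs from 0.5681 to 0.7140.

(0.5681, 0.7140)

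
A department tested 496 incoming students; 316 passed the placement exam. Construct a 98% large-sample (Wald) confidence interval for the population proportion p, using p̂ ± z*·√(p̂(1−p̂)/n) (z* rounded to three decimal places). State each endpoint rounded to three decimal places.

p̂ = 316/496 = 0.63710.
SE = √(p̂(1−p̂)/n) = √(0.231204/496) = 0.021590.
z* = 2.326 at the 98% level.
Margin of error: 2.326 × 0.021590 = 0.05022.
So the interval runs from 0.587 to 0.687.

(0.587, 0.687)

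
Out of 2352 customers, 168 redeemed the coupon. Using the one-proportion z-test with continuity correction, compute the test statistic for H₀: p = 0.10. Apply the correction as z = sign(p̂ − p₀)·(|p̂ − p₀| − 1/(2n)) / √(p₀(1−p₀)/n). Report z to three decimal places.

z = -4.584

Sample proportion p̂ = 168/2352 = 0.07143. p̂ − p₀ = -0.028571.
1/(2n) = 0.000213.
Corrected numerator: |-0.028571| − 0.000213 = 0.028358.
Null standard error: √(0.10·0.90/2352) = √0.000038265 = 0.006186.
z = (−)0.028358/0.006186 = -4.584.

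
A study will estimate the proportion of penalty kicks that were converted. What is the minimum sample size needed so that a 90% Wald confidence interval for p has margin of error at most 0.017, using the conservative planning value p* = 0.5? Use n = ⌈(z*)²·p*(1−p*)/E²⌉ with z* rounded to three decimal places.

The 90% critical value is z* = 1.645.
p*(1−p*) = 0.50·0.50 = 0.2500.
Required n before rounding: 2.706025 × 0.2500 / 0.017² = 2340.852.
⌈2340.852⌉ = 2341.

n = 2341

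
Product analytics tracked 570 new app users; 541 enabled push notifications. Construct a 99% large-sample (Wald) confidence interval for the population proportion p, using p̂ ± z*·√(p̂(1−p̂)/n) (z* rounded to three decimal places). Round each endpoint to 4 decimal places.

(0.9254, 0.9728)

p̂ = 541/570 = 0.94912.
SE = √(p̂(1−p̂)/n) = √(0.048289/570) = 0.009204.
For 99% confidence, z* = 2.576.
Margin of error: 2.576 × 0.009204 = 0.02371.
Interval: 0.94912 ± 0.02371 → (0.9254, 0.9728).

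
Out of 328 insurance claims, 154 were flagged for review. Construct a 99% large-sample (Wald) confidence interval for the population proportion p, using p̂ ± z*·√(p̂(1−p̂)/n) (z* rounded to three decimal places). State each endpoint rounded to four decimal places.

(0.3985, 0.5405)

The sample proportion is 154/328 = 0.46951.
SE = √(p̂(1−p̂)/n) = √(0.249070/328) = 0.027557.
z* = 2.576 at the 99% level.
Margin of error: 2.576 × 0.027557 = 0.07099.
So the interval runs from 0.3985 to 0.5405.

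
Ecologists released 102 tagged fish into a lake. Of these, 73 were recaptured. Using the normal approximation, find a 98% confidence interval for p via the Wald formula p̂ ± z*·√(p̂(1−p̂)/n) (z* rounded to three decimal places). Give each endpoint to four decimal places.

The sample proportion is 73/102 = 0.71569.
Standard error of p̂: √(0.203479/102) = √0.001994896 = 0.044664.
The 98% critical value is z* = 2.326.
Margin of error: 2.326 × 0.044664 = 0.10389.
Interval: 0.71569 ± 0.10389 → (0.6118, 0.8196).

(0.6118, 0.8196)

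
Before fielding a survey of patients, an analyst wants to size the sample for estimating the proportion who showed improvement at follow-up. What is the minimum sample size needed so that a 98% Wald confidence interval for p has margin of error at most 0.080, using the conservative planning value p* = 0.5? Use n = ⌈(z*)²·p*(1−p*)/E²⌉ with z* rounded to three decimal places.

z* = 2.326 at the 98% level.
p*(1−p*) = 0.50·0.50 = 0.2500.
(z*)²·p*(1−p*)/E² = 5.410276·0.2500/0.006400 = 211.339.
Rounding up, n = 212.

n = 212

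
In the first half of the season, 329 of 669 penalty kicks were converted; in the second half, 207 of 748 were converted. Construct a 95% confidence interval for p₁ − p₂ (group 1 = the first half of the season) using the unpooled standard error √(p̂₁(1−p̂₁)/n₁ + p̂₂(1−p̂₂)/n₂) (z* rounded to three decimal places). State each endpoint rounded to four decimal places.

(0.1654, 0.2647)

p̂₁ = 329/669 = 0.49178, p̂₂ = 207/748 = 0.27674; p̂₁ − p̂₂ = 0.21504.
Unpooled SE = √(p̂₁(1−p̂₁)/n₁ + p̂₂(1−p̂₂)/n₂) = √(0.000373591 + 0.000267586) = 0.025321.
For 95% confidence, z* = 1.960. Margin of error = 0.04963.
CI: 0.21504 ± 0.04963 = (0.1654, 0.2647).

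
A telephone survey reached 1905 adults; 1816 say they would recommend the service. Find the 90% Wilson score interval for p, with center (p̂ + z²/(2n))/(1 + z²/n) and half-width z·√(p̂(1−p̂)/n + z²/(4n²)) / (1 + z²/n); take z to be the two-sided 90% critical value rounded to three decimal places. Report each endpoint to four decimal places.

Here p̂ = 1816/1905 = 0.95328 and z = 1.645 (z² = 2.706025).
Denominator 1 + z²/n = 1 + 2.706025/1905 = 1.001420.
Adjusted center: (0.95328 + z²/(2n))/1.001420 = 0.95264.
Radicand: p̂(1−p̂)/n + z²/(4n²) = 0.000023379 + 0.000000186 = 0.000023565.
Half-width = 1.645·√0.000023565/1.001420 = 0.00797.
CI: 0.95264 ± 0.00797 = (0.9447, 0.9606).

(0.9447, 0.9606)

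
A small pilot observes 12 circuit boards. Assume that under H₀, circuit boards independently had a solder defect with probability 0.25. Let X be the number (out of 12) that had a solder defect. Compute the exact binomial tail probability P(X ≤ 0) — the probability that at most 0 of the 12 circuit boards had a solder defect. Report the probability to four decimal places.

P = 0.0317

X is binomial with n = 12 and p = 0.25.
P(X ≤ 0) = C(12,0)·0.25^0·0.75^12.
= 0.031676 = 0.0317.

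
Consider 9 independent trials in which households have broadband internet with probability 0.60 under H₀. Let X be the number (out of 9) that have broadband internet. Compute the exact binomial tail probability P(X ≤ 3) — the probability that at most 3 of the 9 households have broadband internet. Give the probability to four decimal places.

P = 0.0994

X ~ Binomial(n=9, p=0.60).
P(X ≤ 3) = C(9,0)·0.60^0·0.40^9 + C(9,1)·0.60^1·0.40^8 + C(9,2)·0.60^2·0.40^7 + C(9,3)·0.60^3·0.40^6.
= 0.000262 + 0.003539 + 0.021234 + 0.074318 = 0.0994.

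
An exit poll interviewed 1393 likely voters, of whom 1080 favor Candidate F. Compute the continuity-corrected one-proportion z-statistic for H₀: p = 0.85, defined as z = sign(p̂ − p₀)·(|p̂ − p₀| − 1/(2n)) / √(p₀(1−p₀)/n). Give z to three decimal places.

z = -7.770

The sample proportion is 1080/1393 = 0.77531. p̂ − p₀ = -0.074695.
1/(2n) = 0.000359.
Corrected numerator: |-0.074695| − 0.000359 = 0.074336.
Null standard error: √(0.85·0.15/1393) = √0.000091529 = 0.009567.
z = −0.074336/0.009567 = -7.770.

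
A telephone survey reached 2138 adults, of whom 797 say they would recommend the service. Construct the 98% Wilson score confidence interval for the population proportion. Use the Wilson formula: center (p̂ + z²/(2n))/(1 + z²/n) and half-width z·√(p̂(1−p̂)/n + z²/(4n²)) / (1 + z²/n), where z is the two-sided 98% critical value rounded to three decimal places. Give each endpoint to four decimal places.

p̂ = 797/2138 = 0.37278; z = 2.326, so z² = 5.410276.
1 + z²/n = 1.002531.
Adjusted center: (0.37278 + z²/(2n))/1.002531 = 0.37310.
Radicand: p̂(1−p̂)/n + z²/(4n²) = 0.000109361 + 0.000000296 = 0.000109657.
Half-width = 2.326·√0.000109657/1.002531 = 0.02430.
So the interval runs from 0.3488 to 0.3974.

(0.3488, 0.3974)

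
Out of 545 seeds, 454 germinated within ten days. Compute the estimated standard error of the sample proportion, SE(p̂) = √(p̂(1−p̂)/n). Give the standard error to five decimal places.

SE = 0.01598

With x = 454 successes in n = 545, p̂ = 0.83303.
p̂(1−p̂) = 0.139091.
Dividing by n and taking the root: √0.000255213 = 0.01598.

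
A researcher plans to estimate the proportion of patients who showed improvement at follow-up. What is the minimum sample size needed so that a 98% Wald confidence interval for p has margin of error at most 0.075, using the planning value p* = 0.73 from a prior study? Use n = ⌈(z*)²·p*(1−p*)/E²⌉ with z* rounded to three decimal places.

z* = 2.326 at the 98% level.
p*(1−p*) = 0.73·0.27 = 0.1971.
Required n before rounding: 5.410276 × 0.1971 / 0.075² = 189.576.
Rounding up, n = 190.

n = 190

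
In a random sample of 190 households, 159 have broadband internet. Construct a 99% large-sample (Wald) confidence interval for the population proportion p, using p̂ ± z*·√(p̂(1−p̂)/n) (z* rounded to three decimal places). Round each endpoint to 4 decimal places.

(0.7678, 0.9059)

Sample proportion p̂ = 159/190 = 0.83684.
SE(p̂) = √(0.83684·0.16316/190) = 0.026807.
The 99% critical value is z* = 2.576.
Margin = 2.576·0.026807 = 0.06905.
CI: 0.83684 ± 0.06905 = (0.7678, 0.9059).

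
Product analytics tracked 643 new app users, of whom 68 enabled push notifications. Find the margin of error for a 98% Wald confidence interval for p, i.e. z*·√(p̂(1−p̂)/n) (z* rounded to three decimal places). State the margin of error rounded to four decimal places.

ME = 0.0282

Sample proportion p̂ = 68/643 = 0.10575.
SE(p̂) = √(0.10575·0.89425/643) = 0.012128.
For 98% confidence, z* = 2.326.
ME = 2.326·0.012128 = 0.0282.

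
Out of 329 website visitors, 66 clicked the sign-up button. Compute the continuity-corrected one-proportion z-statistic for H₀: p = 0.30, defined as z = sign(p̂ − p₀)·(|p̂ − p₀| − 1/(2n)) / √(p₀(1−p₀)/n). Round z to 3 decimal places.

z = -3.874

With x = 66 successes in n = 329, p̂ = 0.20061. p̂ − p₀ = -0.099392.
1/(2n) = 0.001520.
Corrected numerator: |-0.099392| − 0.001520 = 0.097872.
SE₀ = √(0.30·0.70/329) = 0.025265.
z = (−)0.097872/0.025265 = -3.874.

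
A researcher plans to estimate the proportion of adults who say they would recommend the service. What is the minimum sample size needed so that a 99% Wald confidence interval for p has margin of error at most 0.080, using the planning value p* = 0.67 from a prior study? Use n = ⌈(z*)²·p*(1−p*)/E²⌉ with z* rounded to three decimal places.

z* = 2.576 at the 99% level.
p*(1−p*) = 0.2211.
(z*)²·p*(1−p*)/E² = 6.635776·0.2211/0.006400 = 229.245.
Rounding up, n = 230.

n = 230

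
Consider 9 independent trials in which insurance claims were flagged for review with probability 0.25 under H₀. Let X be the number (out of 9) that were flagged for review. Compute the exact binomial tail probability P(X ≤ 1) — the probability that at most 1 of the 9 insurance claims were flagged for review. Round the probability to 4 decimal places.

X ~ Binomial(n=9, p=0.25).
P(X ≤ 1) = C(9,0)·0.25^0·0.75^9 + C(9,1)·0.25^1·0.75^8.
= 0.075085 + 0.225254 = 0.3003.

P = 0.3003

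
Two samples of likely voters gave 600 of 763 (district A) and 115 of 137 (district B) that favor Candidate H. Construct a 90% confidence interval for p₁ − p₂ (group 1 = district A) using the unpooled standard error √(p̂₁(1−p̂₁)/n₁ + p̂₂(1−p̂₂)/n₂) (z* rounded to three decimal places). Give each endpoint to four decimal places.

p̂₁ = 600/763 = 0.78637, p̂₂ = 115/137 = 0.83942; p̂₁ − p̂₂ = -0.05305.
Unpooled SE = √(p̂₁(1−p̂₁)/n₁ + p̂₂(1−p̂₂)/n₂) = √(0.000220174 + 0.000983918) = 0.034700.
For 90% confidence, z* = 1.645. Margin of error = 0.05708.
Interval: -0.05305 ± 0.05708 → (-0.1101, 0.0040).

(-0.1101, 0.0040)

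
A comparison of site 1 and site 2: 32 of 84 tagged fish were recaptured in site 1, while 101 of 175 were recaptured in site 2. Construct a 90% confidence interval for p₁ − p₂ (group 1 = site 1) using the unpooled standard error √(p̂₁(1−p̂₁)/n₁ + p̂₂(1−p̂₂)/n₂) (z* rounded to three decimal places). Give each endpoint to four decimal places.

p̂₁ = 0.38095, p̂₂ = 0.57714, so the observed difference is -0.19619.
Unpooled SE = √(p̂₁(1−p̂₁)/n₁ + p̂₂(1−p̂₂)/n₂) = √(0.002807472 + 0.001394566) = 0.064823.
z* = 1.645 at the 90% level. Margin = 1.645·0.064823 = 0.10663.
Interval: -0.19619 ± 0.10663 → (-0.3028, -0.0896).

(-0.3028, -0.0896)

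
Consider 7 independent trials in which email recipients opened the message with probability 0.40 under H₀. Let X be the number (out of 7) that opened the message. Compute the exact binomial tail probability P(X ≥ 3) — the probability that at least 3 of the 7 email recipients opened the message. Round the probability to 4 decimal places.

X ~ Binomial(n=7, p=0.40).
P(X ≥ 3) = Σ_{j=3}^{7} C(7,j)·0.40^j·0.60^{7−j}.
= 0.290304 + 0.193536 + 0.077414 + 0.017203 + 0.001638 = 0.5801.

P = 0.5801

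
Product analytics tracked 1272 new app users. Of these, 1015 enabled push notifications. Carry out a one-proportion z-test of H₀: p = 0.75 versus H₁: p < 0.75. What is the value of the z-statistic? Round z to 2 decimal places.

Sample proportion p̂ = 1015/1272 = 0.79796.
Null standard error: √(0.75·0.25/1272) = √0.000147406 = 0.012141.
z = (p̂ − p₀)/SE = (0.79796 − 0.75)/0.012141 = 3.95.

z = 3.95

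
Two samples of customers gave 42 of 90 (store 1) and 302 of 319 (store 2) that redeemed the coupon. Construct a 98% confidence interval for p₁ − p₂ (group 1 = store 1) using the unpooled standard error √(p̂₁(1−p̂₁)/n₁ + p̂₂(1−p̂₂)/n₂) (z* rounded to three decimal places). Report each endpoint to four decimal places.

p̂₁ = 42/90 = 0.46667, p̂₂ = 302/319 = 0.94671; p̂₁ − p̂₂ = -0.48004.
SE = √(0.002765432 + 0.000158155) = √0.002923587 = 0.054070.
The 98% critical value is z* = 2.326. Margin of error = 0.12577.
Interval: -0.48004 ± 0.12577 → (-0.6058, -0.3543).

(-0.6058, -0.3543)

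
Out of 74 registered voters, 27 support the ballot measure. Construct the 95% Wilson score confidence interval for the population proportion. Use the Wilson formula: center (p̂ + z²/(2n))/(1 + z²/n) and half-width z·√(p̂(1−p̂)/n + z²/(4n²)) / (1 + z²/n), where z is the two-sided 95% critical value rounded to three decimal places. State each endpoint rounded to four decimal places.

p̂ = 27/74 = 0.36486; z = 1.960, so z² = 3.841600.
Denominator 1 + z²/n = 1 + 3.841600/74 = 1.051914.
Center = (0.36486 + 0.025957)/1.051914 = 0.37153.
Radicand: p̂(1−p̂)/n + z²/(4n²) = 0.003131601 + 0.000175383 = 0.003306984.
Half-width = z·√(radicand)/denom = 1.960·0.057506/1.051914 = 0.10715.
So the interval runs from 0.2644 to 0.4787.

(0.2644, 0.4787)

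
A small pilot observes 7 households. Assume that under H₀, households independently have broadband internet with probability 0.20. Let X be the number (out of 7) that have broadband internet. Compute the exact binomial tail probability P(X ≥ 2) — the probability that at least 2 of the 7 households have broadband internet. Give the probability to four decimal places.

X is binomial with n = 7 and p = 0.20.
P(X ≥ 2) = Σ_{j=2}^{7} C(7,j)·0.20^j·0.80^{7−j}.
= 0.275251 + 0.114688 + 0.028672 + 0.004301 + 0.000358 + 0.000013 = 0.4233.

P = 0.4233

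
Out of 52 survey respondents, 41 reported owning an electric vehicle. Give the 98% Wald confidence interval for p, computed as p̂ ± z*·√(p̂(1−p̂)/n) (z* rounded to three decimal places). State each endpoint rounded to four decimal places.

The sample proportion is 41/52 = 0.78846.
SE = √(p̂(1−p̂)/n) = √(0.166790/52) = 0.056635.
For 98% confidence, z* = 2.326.
Margin = 2.326·0.056635 = 0.13173.
So the interval runs from 0.6567 to 0.9202.

(0.6567, 0.9202)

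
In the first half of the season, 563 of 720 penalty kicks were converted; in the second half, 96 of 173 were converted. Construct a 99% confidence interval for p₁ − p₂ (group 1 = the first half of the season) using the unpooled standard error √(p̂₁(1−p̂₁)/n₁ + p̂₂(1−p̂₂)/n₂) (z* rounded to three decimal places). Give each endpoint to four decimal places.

(0.1219, 0.3321)

p̂₁ = 563/720 = 0.78194, p̂₂ = 96/173 = 0.55491; p̂₁ − p̂₂ = 0.22703.
Unpooled SE = √(p̂₁(1−p̂₁)/n₁ + p̂₂(1−p̂₂)/n₂) = √(0.000236816 + 0.001427656) = 0.040798.
The 99% critical value is z* = 2.576. Margin of error = 0.10510.
So the interval runs from 0.1219 to 0.3321.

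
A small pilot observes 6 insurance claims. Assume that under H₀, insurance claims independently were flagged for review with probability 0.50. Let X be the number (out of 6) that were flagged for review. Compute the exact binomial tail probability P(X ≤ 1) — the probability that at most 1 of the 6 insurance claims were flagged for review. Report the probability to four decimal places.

P = 0.1094

X is binomial with n = 6 and p = 0.50.
P(X ≤ 1) = C(6,0)·0.50^0·0.50^6 + C(6,1)·0.50^1·0.50^5.
= 0.015625 + 0.093750 = 0.1094.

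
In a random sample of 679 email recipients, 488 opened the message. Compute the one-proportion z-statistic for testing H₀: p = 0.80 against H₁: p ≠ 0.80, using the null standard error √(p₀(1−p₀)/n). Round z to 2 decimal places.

z = -5.30

With x = 488 successes in n = 679, p̂ = 0.71870.
Null standard error: √(0.80·0.20/679) = √0.000235641 = 0.015351.
z = (0.71870 − 0.80)/0.015351 = -0.08130/0.015351 = -5.30.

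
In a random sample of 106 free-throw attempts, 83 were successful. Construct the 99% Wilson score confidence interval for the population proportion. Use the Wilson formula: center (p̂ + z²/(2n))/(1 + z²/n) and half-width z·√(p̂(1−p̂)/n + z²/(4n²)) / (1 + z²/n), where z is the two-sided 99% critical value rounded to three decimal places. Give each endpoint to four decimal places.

Here p̂ = 83/106 = 0.78302 and z = 2.576 (z² = 6.635776).
1 + z²/n = 1.062602.
Center = (0.78302 + 0.031301)/1.062602 = 0.76635.
Radicand: p̂(1−p̂)/n + z²/(4n²) = 0.001602833 + 0.000147645 = 0.001750478.
Half-width = 2.576·√0.001750478/1.062602 = 0.10143.
So the interval runs from 0.6649 to 0.8678.

(0.6649, 0.8678)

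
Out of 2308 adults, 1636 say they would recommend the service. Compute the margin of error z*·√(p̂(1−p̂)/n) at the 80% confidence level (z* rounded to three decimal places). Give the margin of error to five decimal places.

ME = 0.01212

p̂ = 1636/2308 = 0.70884.
Standard error of p̂: √(0.206386/2308) = √0.000089422 = 0.009456.
For 80% confidence, z* = 1.282.
Margin of error = z*·SE = 1.282 × 0.009456 = 0.01212.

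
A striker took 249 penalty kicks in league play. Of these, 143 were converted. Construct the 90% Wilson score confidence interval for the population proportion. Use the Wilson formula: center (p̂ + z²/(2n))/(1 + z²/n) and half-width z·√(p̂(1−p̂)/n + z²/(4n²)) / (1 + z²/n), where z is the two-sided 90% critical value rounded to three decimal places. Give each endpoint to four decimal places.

p̂ = 143/249 = 0.57430; z = 1.645, so z² = 2.706025.
1 + z²/n = 1.010868.
Center = (0.57430 + 0.005434)/1.010868 = 0.57350.
Radicand: p̂(1−p̂)/n + z²/(4n²) = 0.000981847 + 0.000010911 = 0.000992758.
Half-width = z·√(radicand)/denom = 1.645·0.031508/1.010868 = 0.05127.
So the interval runs from 0.5222 to 0.6248.

(0.5222, 0.6248)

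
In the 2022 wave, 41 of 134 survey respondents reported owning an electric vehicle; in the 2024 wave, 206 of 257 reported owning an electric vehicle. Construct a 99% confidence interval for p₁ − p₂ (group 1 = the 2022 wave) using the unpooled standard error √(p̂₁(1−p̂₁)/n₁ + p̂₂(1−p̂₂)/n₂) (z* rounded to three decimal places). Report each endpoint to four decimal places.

(-0.6165, -0.3747)

p̂₁ = 0.30597, p̂₂ = 0.80156, so the observed difference is -0.49559.
Unpooled SE = √(p̂₁(1−p̂₁)/n₁ + p̂₂(1−p̂₂)/n₂) = √(0.001584720 + 0.000618925) = 0.046943.
For 99% confidence, z* = 2.576. Margin of error = 0.12093.
Interval: -0.49559 ± 0.12093 → (-0.6165, -0.3747).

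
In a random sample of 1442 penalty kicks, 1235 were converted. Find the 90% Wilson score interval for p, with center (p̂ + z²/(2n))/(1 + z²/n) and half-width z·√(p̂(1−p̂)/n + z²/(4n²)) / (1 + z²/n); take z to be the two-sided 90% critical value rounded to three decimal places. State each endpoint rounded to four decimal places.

Here p̂ = 1235/1442 = 0.85645 and z = 1.645 (z² = 2.706025).
1 + z²/n = 1.001877.
Adjusted center: (0.85645 + z²/(2n))/1.001877 = 0.85578.
Radicand: p̂(1−p̂)/n + z²/(4n²) = 0.000085259 + 0.000000325 = 0.000085584.
Half-width = z·√(radicand)/denom = 1.645·0.009251/1.001877 = 0.01519.
Interval: 0.85578 ± 0.01519 → (0.8406, 0.8710).

(0.8406, 0.8710)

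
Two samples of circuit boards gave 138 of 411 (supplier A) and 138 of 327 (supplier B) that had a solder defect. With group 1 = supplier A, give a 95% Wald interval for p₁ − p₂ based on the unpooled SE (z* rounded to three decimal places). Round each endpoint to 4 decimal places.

(-0.1566, -0.0159)

p̂₁ = 138/411 = 0.33577, p̂₂ = 138/327 = 0.42202; p̂₁ − p̂₂ = -0.08625.
SE = √(0.000542646 + 0.000745929) = √0.001288575 = 0.035897.
z* = 1.960 at the 95% level. Margin = 1.960·0.035897 = 0.07036.
Interval: -0.08625 ± 0.07036 → (-0.1566, -0.0159).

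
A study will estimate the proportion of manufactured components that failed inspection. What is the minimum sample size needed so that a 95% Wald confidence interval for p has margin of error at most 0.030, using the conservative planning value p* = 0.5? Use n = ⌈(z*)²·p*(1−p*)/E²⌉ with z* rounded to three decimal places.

For 95% confidence, z* = 1.960.
p*(1−p*) = 0.2500.
Required n before rounding: 3.841600 × 0.2500 / 0.030² = 1067.111.
⌈1067.111⌉ = 1068.

n = 1068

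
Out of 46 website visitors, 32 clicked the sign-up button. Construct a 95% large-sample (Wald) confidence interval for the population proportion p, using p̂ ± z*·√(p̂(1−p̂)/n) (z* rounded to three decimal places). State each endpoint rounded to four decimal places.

(0.5627, 0.8286)

With x = 32 successes in n = 46, p̂ = 0.69565.
SE = √(p̂(1−p̂)/n) = √(0.211720/46) = 0.067843.
For 95% confidence, z* = 1.960.
Margin of error: 1.960 × 0.067843 = 0.13297.
Interval: 0.69565 ± 0.13297 → (0.5627, 0.8286).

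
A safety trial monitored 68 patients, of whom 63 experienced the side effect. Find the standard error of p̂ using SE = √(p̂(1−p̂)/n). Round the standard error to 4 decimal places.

SE = 0.0317

The sample proportion is 63/68 = 0.92647.
p̂(1−p̂) = 0.068123.
SE = √(0.068123/68) = √0.001001809 = 0.0317.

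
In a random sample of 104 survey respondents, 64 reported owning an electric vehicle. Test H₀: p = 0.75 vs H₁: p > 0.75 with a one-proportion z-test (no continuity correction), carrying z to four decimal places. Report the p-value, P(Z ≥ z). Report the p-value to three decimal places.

p̂ = 64/104 = 0.61538.
Under H₀, SE = √(p₀(1−p₀)/n) = √(0.75·0.25/104) = √0.001802885 = 0.042460.
Test statistic (full precision, shown to 4 dp): z = (64/104 − 0.75)/SE₀ ≈ -3.1704.
p-value = P(Z ≥ z) with z = -3.1704 → 0.999.

p-value = 0.999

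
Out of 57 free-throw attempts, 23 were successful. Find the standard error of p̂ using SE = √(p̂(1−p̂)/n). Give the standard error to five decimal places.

p̂ = 23/57 = 0.40351.
p̂(1−p̂) = 0.240690.
SE = √(0.240690/57) = √0.004222632 = 0.06498.

SE = 0.06498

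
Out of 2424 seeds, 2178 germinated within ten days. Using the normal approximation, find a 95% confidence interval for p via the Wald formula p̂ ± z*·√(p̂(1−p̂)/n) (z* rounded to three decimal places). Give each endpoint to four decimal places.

(0.8865, 0.9105)

With x = 2178 successes in n = 2424, p̂ = 0.89851.
Standard error of p̂: √(0.091186/2424) = √0.000037618 = 0.006133.
For 95% confidence, z* = 1.960.
Margin of error: 1.960 × 0.006133 = 0.01202.
Interval: 0.89851 ± 0.01202 → (0.8865, 0.9105).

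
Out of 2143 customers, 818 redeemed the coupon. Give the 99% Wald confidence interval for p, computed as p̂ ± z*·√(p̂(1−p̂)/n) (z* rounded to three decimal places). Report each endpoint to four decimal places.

The sample proportion is 818/2143 = 0.38171.
SE(p̂) = √(0.38171·0.61829/2143) = 0.010494.
The 99% critical value is z* = 2.576.
Margin = 2.576·0.010494 = 0.02703.
CI: 0.38171 ± 0.02703 = (0.3547, 0.4087).

(0.3547, 0.4087)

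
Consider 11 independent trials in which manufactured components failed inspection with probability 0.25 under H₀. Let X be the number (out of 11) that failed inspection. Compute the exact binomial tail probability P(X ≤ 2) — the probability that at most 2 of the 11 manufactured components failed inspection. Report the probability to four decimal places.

P = 0.4552

X ~ Binomial(n=11, p=0.25).
P(X ≤ 2) = C(11,0)·0.25^0·0.75^11 + C(11,1)·0.25^1·0.75^10 + C(11,2)·0.25^2·0.75^9.
= 0.042235 + 0.154862 + 0.258104 = 0.4552.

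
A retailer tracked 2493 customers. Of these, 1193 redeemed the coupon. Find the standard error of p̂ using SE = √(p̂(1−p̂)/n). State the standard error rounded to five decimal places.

p̂ = 1193/2493 = 0.47854.
p̂(1−p̂) = 0.249539.
SE = √(0.249539/2493) = √0.000100096 = 0.01000.

SE = 0.01000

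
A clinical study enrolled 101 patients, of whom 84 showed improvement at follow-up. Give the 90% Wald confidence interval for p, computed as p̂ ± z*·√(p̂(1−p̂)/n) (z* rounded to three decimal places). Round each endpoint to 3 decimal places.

p̂ = 84/101 = 0.83168.
SE(p̂) = √(0.83168·0.16832/101) = 0.037229.
The 90% critical value is z* = 1.645.
Margin of error: 1.645 × 0.037229 = 0.06124.
CI: 0.83168 ± 0.06124 = (0.770, 0.893).

(0.770, 0.893)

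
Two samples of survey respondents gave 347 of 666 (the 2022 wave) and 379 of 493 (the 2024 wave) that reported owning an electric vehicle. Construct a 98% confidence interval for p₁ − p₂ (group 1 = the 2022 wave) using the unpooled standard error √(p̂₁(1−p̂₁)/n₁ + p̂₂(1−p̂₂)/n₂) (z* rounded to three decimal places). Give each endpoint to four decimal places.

p̂₁ = 347/666 = 0.52102, p̂₂ = 379/493 = 0.76876; p̂₁ − p̂₂ = -0.24774.
SE = √(0.000374712 + 0.000360581) = √0.000735293 = 0.027116.
z* = 2.326 at the 98% level. Margin of error = 0.06307.
So the interval runs from -0.3108 to -0.1847.

(-0.3108, -0.1847)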